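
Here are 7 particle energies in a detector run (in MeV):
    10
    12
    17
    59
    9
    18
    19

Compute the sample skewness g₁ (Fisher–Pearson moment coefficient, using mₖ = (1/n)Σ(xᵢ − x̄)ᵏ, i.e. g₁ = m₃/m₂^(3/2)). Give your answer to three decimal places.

x̄ = (10 + 12 + 17 + 59 + 9 + 18 + 19) / 7 = 20.5714
deviations (xᵢ − x̄): -10.5714, -8.5714, -3.5714, 38.4286, -11.5714, -2.5714, -1.5714
Σ(xᵢ − x̄)² = 1817.7143 ⇒ m₂ = 1817.7143/7 = 259.67347
Σ(xᵢ − x̄)³ = 53322.6122 ⇒ m₃ = 53322.6122/7 = 7617.51603
m₂^(3/2) = 259.67347^(1.5) = 4184.47879
g₁ = m₃ / m₂^(3/2) = 7617.51603 / 4184.47879 ≈ 1.820

1.820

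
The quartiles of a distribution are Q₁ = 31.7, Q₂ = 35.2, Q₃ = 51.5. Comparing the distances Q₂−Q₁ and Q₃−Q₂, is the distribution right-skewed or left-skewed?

right-skewed

Q₂ − Q₁ = 3.5;  Q₃ − Q₂ = 16.3
Q₃ − Q₂ > Q₂ − Q₁ ⇒ the upper half is more spread out ⇒ right-skewed.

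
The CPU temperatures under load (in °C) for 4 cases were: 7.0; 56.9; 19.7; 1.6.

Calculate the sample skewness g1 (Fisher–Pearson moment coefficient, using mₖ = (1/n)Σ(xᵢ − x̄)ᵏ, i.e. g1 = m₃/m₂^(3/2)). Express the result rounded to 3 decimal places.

x̄ = (7.0 + 56.9 + 19.7 + 1.6) / 4 = 21.3000
deviations (xᵢ − x̄): -14.3000, 35.6000, -1.6000, -19.7000
Σ(xᵢ − x̄)² = 1862.5000 ⇒ m₂ = 1862.5000/4 = 465.62500
Σ(xᵢ − x̄)³ = 34544.3400 ⇒ m₃ = 34544.3400/4 = 8636.08500
m₂^(3/2) = 465.62500^(1.5) = 10047.41718
g1 = m₃ / m₂^(3/2) = 8636.08500 / 10047.41718 ≈ 0.860

0.860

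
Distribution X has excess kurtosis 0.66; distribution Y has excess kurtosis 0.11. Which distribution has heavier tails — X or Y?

Higher excess kurtosis ⇒ heavier tails relative to the normal distribution.
0.66 vs 0.11: the larger is 0.66, so X has heavier tails.

X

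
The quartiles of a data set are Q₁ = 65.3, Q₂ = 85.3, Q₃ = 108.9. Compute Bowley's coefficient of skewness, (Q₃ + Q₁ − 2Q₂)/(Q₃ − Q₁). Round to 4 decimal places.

numerator: Q₃ + Q₁ − 2Q₂ = 108.9 + 65.3 − 2×85.3 = 3.6000
denominator: Q₃ − Q₁ = 108.9 − 65.3 = 43.6000
Bowley skewness = 3.6000 / 43.6000 ≈ 0.0826

0.0826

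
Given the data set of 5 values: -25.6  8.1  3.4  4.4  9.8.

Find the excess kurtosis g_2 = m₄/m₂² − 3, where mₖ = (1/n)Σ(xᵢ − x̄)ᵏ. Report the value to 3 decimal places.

x̄ = 0.0200
Σ(xᵢ − x̄)² = 847.9280 ⇒ m₂ = 169.58560
Σ(xᵢ − x̄)⁴ = 444749.9691 ⇒ m₄ = 88949.99383
m₂² = 28759.27573
g_2 = m₄/m₂² − 3 = 3.09291 − 3 ≈ 0.093

0.093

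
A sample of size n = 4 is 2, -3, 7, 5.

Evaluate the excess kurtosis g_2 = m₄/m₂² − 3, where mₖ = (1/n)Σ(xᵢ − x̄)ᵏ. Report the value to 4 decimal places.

x̄ = 2.7500
Σ(xᵢ − x̄)² = 56.7500 ⇒ m₂ = 14.18750
Σ(xᵢ − x̄)⁴ = 1445.3281 ⇒ m₄ = 361.33203
m₂² = 201.28516
g_2 = m₄/m₂² − 3 = 1.79513 − 3 ≈ -1.2049

-1.2049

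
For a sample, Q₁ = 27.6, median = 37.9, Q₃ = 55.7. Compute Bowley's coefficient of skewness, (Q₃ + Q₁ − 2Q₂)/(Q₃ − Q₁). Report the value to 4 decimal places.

0.2669

numerator: Q₃ + Q₁ − 2Q₂ = 55.7 + 27.6 − 2×37.9 = 7.5000
denominator: Q₃ − Q₁ = 55.7 − 27.6 = 28.1000
Bowley skewness = 7.5000 / 28.1000 ≈ 0.2669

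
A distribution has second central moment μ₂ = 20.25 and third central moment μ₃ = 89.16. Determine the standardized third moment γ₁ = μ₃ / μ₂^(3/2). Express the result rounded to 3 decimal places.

0.978

σ = √μ₂ = √20.25 = 4.50000
σ³ = μ₂^(3/2) = 91.12500
γ₁ = μ₃/σ³ = 89.16 / 91.12500 ≈ 0.978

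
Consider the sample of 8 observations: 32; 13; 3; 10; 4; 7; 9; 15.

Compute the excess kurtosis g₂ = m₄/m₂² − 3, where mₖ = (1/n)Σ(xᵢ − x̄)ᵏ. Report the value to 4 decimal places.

x̄ = 11.6250
Σ(xᵢ − x̄)² = 591.8750 ⇒ m₂ = 73.98438
Σ(xᵢ − x̄)⁴ = 181901.3691 ⇒ m₄ = 22737.67114
m₂² = 5473.68774
g₂ = m₄/m₂² − 3 = 4.15399 − 3 ≈ 1.1540

1.1540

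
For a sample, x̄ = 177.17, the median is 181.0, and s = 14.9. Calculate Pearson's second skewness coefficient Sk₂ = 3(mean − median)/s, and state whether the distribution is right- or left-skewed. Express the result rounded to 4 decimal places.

Sk₂ = 3(177.17 − 181.0) / 14.9 = 3 × -3.8300 / 14.9
    = -11.4900 / 14.9 ≈ -0.7711
Sk₂ < 0 ⇒ mean < median ⇒ left-skewed (negative skew).

-0.7711, left-skewed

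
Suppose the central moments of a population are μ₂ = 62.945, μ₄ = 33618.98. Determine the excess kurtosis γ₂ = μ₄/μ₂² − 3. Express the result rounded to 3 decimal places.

μ₂² = 62.945² = 3962.07303
μ₄/μ₂² = 33618.98 / 3962.07303 = 8.48520
γ₂ = 8.48520 − 3 ≈ 5.485

5.485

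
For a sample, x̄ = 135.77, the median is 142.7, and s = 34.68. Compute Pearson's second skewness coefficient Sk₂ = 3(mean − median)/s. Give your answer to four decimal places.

Sk₂ = 3(135.77 − 142.7) / 34.68 = 3 × -6.9300 / 34.68
    = -20.7900 / 34.68 ≈ -0.5995

-0.5995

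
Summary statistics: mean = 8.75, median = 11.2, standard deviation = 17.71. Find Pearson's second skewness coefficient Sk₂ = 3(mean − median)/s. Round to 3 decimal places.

-0.415

Sk₂ = 3(8.75 − 11.2) / 17.71 = 3 × -2.4500 / 17.71
    = -7.3500 / 17.71 ≈ -0.415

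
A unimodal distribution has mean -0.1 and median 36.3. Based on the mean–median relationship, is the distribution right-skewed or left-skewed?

left-skewed

mean − median = -0.1 − 36.3 = -36.4
mean < median ⇒ the longer tail is on the left ⇒ left-skewed (negatively skewed).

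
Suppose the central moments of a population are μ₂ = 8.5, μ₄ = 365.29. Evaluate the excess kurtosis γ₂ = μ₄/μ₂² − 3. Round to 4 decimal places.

μ₂² = 8.5² = 72.25000
μ₄/μ₂² = 365.29 / 72.25000 = 5.05592
γ₂ = 5.05592 − 3 ≈ 2.0559

2.0559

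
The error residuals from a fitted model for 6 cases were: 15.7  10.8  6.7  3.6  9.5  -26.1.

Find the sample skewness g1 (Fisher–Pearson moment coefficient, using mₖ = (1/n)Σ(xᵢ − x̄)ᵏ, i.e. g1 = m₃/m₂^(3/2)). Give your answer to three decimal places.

x̄ = (15.7 + 10.8 + 6.7 + 3.6 + 9.5 - 26.1) / 6 = 3.3667
deviations (xᵢ − x̄): 12.3333, 7.4333, 3.3333, 0.2333, 6.1333, -29.4667
Σ(xᵢ − x̄)² = 1124.4333 ⇒ m₂ = 1124.4333/6 = 187.40556
Σ(xᵢ − x̄)³ = -23030.9144 ⇒ m₃ = -23030.9144/6 = -3838.48574
m₂^(3/2) = 187.40556^(1.5) = 2565.50988
g1 = m₃ / m₂^(3/2) = -3838.48574 / 2565.50988 ≈ -1.496

-1.496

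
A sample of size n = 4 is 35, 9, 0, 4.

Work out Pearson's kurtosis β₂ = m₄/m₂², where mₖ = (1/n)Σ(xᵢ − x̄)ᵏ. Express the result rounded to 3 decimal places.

2.190

x̄ = 12.0000
Σ(xᵢ − x̄)² = 746.0000 ⇒ m₂ = 186.50000
Σ(xᵢ − x̄)⁴ = 304754.0000 ⇒ m₄ = 76188.50000
m₂² = 34782.25000
β₂ = m₄/m₂² = 76188.50000 / 34782.25000 ≈ 2.190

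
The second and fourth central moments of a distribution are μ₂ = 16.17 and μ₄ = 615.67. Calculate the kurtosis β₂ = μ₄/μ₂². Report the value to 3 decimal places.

μ₂² = 16.17² = 261.46890
μ₄/μ₂² = 615.67 / 261.46890 = 2.35466
β₂ ≈ 2.355

2.355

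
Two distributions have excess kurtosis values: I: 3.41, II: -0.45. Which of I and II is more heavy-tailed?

Higher excess kurtosis ⇒ heavier tails relative to the normal distribution.
3.41 vs -0.45: the larger is 3.41, so I has heavier tails. (I is leptokurtic — heavier-than-normal tails; the other is platykurtic.)

I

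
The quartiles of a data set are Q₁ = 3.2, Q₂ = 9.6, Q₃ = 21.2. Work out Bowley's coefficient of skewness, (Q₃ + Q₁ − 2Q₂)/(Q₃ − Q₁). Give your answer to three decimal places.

0.289

numerator: Q₃ + Q₁ − 2Q₂ = 21.2 + 3.2 − 2×9.6 = 5.2000
denominator: Q₃ − Q₁ = 21.2 − 3.2 = 18.0000
Bowley skewness = 5.2000 / 18.0000 ≈ 0.289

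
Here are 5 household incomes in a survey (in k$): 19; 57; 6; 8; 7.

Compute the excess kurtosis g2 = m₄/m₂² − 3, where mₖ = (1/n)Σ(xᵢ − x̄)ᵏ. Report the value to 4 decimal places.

-0.0608

x̄ = 19.4000
Σ(xᵢ − x̄)² = 1877.2000 ⇒ m₂ = 375.44000
Σ(xᵢ − x̄)⁴ = 2071490.8960 ⇒ m₄ = 414298.17920
m₂² = 140955.19360
g2 = m₄/m₂² − 3 = 2.93922 − 3 ≈ -0.0608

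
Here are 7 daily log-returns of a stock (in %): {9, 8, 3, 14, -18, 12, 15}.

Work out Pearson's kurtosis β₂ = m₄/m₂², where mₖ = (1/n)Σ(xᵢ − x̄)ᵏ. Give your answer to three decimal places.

x̄ = 6.1429
Σ(xᵢ − x̄)² = 778.8571 ⇒ m₂ = 111.26531
Σ(xᵢ − x̄)⁴ = 351064.6647 ⇒ m₄ = 50152.09496
m₂² = 12379.96835
β₂ = m₄/m₂² = 50152.09496 / 12379.96835 ≈ 4.051

4.051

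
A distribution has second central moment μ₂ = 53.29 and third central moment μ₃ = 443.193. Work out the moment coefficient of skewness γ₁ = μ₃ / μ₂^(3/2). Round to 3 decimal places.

1.139

σ = √μ₂ = √53.29 = 7.30000
σ³ = μ₂^(3/2) = 389.01700
γ₁ = μ₃/σ³ = 443.193 / 389.01700 ≈ 1.139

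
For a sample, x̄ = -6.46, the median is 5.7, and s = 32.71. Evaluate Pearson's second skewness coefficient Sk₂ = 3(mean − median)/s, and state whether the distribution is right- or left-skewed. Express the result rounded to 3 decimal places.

Sk₂ = 3(-6.46 − 5.7) / 32.71 = 3 × -12.1600 / 32.71
    = -36.4800 / 32.71 ≈ -1.115
Sk₂ < 0 ⇒ mean < median ⇒ left-skewed (negative skew).

-1.115, left-skewed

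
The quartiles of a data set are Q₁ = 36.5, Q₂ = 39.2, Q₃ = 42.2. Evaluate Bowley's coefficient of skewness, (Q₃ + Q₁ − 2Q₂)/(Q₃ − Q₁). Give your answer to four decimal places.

numerator: Q₃ + Q₁ − 2Q₂ = 42.2 + 36.5 − 2×39.2 = 0.3000
denominator: Q₃ − Q₁ = 42.2 − 36.5 = 5.7000
Bowley skewness = 0.3000 / 5.7000 ≈ 0.0526

0.0526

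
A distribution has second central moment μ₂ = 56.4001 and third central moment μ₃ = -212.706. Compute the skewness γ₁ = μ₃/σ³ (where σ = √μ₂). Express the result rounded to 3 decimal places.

σ = √μ₂ = √56.4001 = 7.51000
σ³ = μ₂^(3/2) = 423.56475
γ₁ = μ₃/σ³ = -212.706 / 423.56475 ≈ -0.502

-0.502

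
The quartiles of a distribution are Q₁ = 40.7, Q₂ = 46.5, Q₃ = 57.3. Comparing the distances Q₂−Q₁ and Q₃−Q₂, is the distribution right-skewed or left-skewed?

Q₂ − Q₁ = 5.8;  Q₃ − Q₂ = 10.8
Q₃ − Q₂ > Q₂ − Q₁ ⇒ the upper half is more spread out ⇒ right-skewed.

right-skewed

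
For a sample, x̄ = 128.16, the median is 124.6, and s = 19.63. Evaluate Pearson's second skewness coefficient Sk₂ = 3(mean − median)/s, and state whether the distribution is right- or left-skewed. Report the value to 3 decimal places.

0.544, right-skewed

Sk₂ = 3(128.16 − 124.6) / 19.63 = 3 × 3.5600 / 19.63
    = 10.6800 / 19.63 ≈ 0.544
Sk₂ > 0 ⇒ mean > median ⇒ right-skewed (positive skew).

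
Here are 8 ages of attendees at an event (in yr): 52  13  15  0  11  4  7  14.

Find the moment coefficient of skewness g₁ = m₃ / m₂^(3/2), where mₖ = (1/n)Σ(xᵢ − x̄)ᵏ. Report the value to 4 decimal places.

1.7830

x̄ = (52 + 13 + 15 + 0 + 11 + 4 + 7 + 14) / 8 = 14.5000
deviations (xᵢ − x̄): 37.5000, -1.5000, 0.5000, -14.5000, -3.5000, -10.5000, -7.5000, -0.5000
Σ(xᵢ − x̄)² = 1798.0000 ⇒ m₂ = 1798.0000/8 = 224.75000
Σ(xᵢ − x̄)³ = 48060.0000 ⇒ m₃ = 48060.0000/8 = 6007.50000
m₂^(3/2) = 224.75000^(1.5) = 3369.37656
g₁ = m₃ / m₂^(3/2) = 6007.50000 / 3369.37656 ≈ 1.7830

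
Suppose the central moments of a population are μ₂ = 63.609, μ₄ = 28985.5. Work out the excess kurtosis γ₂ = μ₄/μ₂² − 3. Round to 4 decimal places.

4.1638

μ₂² = 63.609² = 4046.10488
μ₄/μ₂² = 28985.5 / 4046.10488 = 7.16380
γ₂ = 7.16380 − 3 ≈ 4.1638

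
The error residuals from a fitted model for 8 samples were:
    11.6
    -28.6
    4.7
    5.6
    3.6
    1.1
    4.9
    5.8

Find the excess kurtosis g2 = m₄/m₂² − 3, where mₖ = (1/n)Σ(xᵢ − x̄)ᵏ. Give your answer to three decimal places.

2.540

x̄ = 1.0875
Σ(xᵢ − x̄)² = 1068.3287 ⇒ m₂ = 133.54109
Σ(xᵢ − x̄)⁴ = 790315.9831 ⇒ m₄ = 98789.49789
m₂² = 17833.22372
g2 = m₄/m₂² − 3 = 5.53963 − 3 ≈ 2.540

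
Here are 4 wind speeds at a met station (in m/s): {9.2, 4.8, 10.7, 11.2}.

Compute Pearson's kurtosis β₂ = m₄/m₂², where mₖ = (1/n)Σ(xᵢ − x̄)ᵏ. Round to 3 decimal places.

x̄ = 8.9750
Σ(xᵢ − x̄)² = 25.4075 ⇒ m₂ = 6.35187
Σ(xᵢ − x̄)⁴ = 337.1923 ⇒ m₄ = 84.29807
m₂² = 40.34632
β₂ = m₄/m₂² = 84.29807 / 40.34632 ≈ 2.089

2.089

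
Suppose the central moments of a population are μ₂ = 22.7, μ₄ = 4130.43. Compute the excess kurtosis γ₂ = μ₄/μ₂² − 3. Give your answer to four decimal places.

5.0157

μ₂² = 22.7² = 515.29000
μ₄/μ₂² = 4130.43 / 515.29000 = 8.01574
γ₂ = 8.01574 − 3 ≈ 5.0157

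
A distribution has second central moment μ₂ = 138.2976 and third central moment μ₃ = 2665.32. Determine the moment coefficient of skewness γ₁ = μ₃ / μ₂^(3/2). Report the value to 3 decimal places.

σ = √μ₂ = √138.2976 = 11.76000
σ³ = μ₂^(3/2) = 1626.37978
γ₁ = μ₃/σ³ = 2665.32 / 1626.37978 ≈ 1.639

1.639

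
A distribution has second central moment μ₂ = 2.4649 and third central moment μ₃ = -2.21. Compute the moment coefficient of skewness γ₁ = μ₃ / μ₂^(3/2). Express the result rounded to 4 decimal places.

σ = √μ₂ = √2.4649 = 1.57000
σ³ = μ₂^(3/2) = 3.86989
γ₁ = μ₃/σ³ = -2.21 / 3.86989 ≈ -0.5711

-0.5711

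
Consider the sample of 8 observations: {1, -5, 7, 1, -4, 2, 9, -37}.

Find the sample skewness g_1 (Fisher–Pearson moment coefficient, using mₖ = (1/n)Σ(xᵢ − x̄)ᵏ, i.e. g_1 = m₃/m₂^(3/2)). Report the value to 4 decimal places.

x̄ = (1 - 5 + 7 + 1 - 4 + 2 + 9 - 37) / 8 = -3.2500
deviations (xᵢ − x̄): 4.2500, -1.7500, 10.2500, 4.2500, -0.7500, 5.2500, 12.2500, -33.7500
Σ(xᵢ − x̄)² = 1461.5000 ⇒ m₂ = 1461.5000/8 = 182.68750
Σ(xᵢ − x̄)³ = -35235.7500 ⇒ m₃ = -35235.7500/8 = -4404.46875
m₂^(3/2) = 182.68750^(1.5) = 2469.23969
g_1 = m₃ / m₂^(3/2) = -4404.46875 / 2469.23969 ≈ -1.7837

-1.7837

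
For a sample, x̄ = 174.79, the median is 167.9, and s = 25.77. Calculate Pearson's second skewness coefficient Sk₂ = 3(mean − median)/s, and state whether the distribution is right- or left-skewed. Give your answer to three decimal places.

Sk₂ = 3(174.79 − 167.9) / 25.77 = 3 × 6.8900 / 25.77
    = 20.6700 / 25.77 ≈ 0.802
Sk₂ > 0 ⇒ mean > median ⇒ right-skewed (positive skew).

0.802, right-skewed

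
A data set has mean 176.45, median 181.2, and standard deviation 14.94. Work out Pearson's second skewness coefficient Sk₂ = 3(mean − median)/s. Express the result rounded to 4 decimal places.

-0.9538

Sk₂ = 3(176.45 − 181.2) / 14.94 = 3 × -4.7500 / 14.94
    = -14.2500 / 14.94 ≈ -0.9538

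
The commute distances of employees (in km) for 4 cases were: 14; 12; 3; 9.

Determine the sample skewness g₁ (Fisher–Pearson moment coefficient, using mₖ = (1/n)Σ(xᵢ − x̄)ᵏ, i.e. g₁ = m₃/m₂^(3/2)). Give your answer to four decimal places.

x̄ = (14 + 12 + 3 + 9) / 4 = 9.5000
deviations (xᵢ − x̄): 4.5000, 2.5000, -6.5000, -0.5000
Σ(xᵢ − x̄)² = 69.0000 ⇒ m₂ = 69.0000/4 = 17.25000
Σ(xᵢ − x̄)³ = -168.0000 ⇒ m₃ = -168.0000/4 = -42.00000
m₂^(3/2) = 17.25000^(1.5) = 71.64463
g₁ = m₃ / m₂^(3/2) = -42.00000 / 71.64463 ≈ -0.5862

-0.5862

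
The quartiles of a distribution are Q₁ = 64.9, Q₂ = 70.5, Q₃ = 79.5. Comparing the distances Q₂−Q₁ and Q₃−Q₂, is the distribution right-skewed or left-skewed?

Q₂ − Q₁ = 5.6;  Q₃ − Q₂ = 9.0
Q₃ − Q₂ > Q₂ − Q₁ ⇒ the upper half is more spread out ⇒ right-skewed.

right-skewed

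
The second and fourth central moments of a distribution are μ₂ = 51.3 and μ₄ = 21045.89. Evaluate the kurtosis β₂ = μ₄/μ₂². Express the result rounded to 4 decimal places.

7.9971

μ₂² = 51.3² = 2631.69000
μ₄/μ₂² = 21045.89 / 2631.69000 = 7.99710
β₂ ≈ 7.9971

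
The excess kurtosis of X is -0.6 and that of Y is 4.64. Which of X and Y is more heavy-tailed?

Higher excess kurtosis ⇒ heavier tails relative to the normal distribution.
-0.6 vs 4.64: the larger is 4.64, so Y has heavier tails. (Y is leptokurtic — heavier-than-normal tails; the other is platykurtic.)

Y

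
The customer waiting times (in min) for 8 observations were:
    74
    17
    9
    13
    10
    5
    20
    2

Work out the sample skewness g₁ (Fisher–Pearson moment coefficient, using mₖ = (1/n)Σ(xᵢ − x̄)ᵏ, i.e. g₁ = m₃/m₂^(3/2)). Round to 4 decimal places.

1.9800

x̄ = (74 + 17 + 9 + 13 + 10 + 5 + 20 + 2) / 8 = 18.7500
deviations (xᵢ − x̄): 55.2500, -1.7500, -9.7500, -5.7500, -8.7500, -13.7500, 1.2500, -16.7500
Σ(xᵢ − x̄)² = 3731.5000 ⇒ m₂ = 3731.5000/8 = 466.43750
Σ(xᵢ − x̄)³ = 159564.7500 ⇒ m₃ = 159564.7500/8 = 19945.59375
m₂^(3/2) = 466.43750^(1.5) = 10073.72726
g₁ = m₃ / m₂^(3/2) = 19945.59375 / 10073.72726 ≈ 1.9800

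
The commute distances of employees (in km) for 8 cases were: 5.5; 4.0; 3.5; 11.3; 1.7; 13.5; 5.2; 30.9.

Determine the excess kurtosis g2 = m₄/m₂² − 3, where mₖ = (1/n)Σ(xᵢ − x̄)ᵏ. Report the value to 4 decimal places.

x̄ = 9.4500
Σ(xᵢ − x̄)² = 638.7600 ⇒ m₂ = 79.84500
Σ(xᵢ − x̄)⁴ = 218287.8374 ⇒ m₄ = 27285.97967
m₂² = 6375.22402
g2 = m₄/m₂² − 3 = 4.28000 − 3 ≈ 1.2800

1.2800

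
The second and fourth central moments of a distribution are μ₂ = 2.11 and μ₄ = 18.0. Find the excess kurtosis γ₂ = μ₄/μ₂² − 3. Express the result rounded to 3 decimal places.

μ₂² = 2.11² = 4.45210
μ₄/μ₂² = 18.0 / 4.45210 = 4.04304
γ₂ = 4.04304 − 3 ≈ 1.043

1.043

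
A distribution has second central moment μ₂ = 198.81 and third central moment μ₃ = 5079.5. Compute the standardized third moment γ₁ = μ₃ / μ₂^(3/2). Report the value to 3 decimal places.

σ = √μ₂ = √198.81 = 14.10000
σ³ = μ₂^(3/2) = 2803.22100
γ₁ = μ₃/σ³ = 5079.5 / 2803.22100 ≈ 1.812

1.812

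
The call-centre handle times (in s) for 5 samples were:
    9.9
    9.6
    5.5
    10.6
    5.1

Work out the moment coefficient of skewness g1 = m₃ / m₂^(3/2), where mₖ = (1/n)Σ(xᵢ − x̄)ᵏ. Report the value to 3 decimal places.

x̄ = (9.9 + 9.6 + 5.5 + 10.6 + 5.1) / 5 = 8.1400
deviations (xᵢ − x̄): 1.7600, 1.4600, -2.6400, 2.4600, -3.0400
Σ(xᵢ − x̄)² = 27.4920 ⇒ m₂ = 27.4920/5 = 5.49840
Σ(xᵢ − x̄)³ = -23.0434 ⇒ m₃ = -23.0434/5 = -4.60867
m₂^(3/2) = 5.49840^(1.5) = 12.89302
g1 = m₃ / m₂^(3/2) = -4.60867 / 12.89302 ≈ -0.357

-0.357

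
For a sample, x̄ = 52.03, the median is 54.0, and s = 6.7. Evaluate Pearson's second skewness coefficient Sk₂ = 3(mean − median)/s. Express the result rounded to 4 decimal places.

Sk₂ = 3(52.03 − 54.0) / 6.7 = 3 × -1.9700 / 6.7
    = -5.9100 / 6.7 ≈ -0.8821

-0.8821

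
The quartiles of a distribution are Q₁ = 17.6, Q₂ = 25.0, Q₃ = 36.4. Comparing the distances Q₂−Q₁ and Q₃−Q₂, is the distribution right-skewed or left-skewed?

right-skewed

Q₂ − Q₁ = 7.4;  Q₃ − Q₂ = 11.4
Q₃ − Q₂ > Q₂ − Q₁ ⇒ the upper half is more spread out ⇒ right-skewed.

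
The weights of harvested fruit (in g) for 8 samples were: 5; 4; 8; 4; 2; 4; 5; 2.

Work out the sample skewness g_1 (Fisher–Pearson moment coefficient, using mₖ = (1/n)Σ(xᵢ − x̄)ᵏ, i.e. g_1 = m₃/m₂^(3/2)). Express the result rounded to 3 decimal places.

0.675

x̄ = (5 + 4 + 8 + 4 + 2 + 4 + 5 + 2) / 8 = 4.2500
deviations (xᵢ − x̄): 0.7500, -0.2500, 3.7500, -0.2500, -2.2500, -0.2500, 0.7500, -2.2500
Σ(xᵢ − x̄)² = 25.5000 ⇒ m₂ = 25.5000/8 = 3.18750
Σ(xᵢ − x̄)³ = 30.7500 ⇒ m₃ = 30.7500/8 = 3.84375
m₂^(3/2) = 3.18750^(1.5) = 5.69083
g_1 = m₃ / m₂^(3/2) = 3.84375 / 5.69083 ≈ 0.675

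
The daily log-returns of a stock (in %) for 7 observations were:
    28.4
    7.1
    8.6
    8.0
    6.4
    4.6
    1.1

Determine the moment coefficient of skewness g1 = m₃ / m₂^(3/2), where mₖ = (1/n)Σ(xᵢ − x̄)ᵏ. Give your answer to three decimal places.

1.679

x̄ = (28.4 + 7.1 + 8.6 + 8.0 + 6.4 + 4.6 + 1.1) / 7 = 9.1714
deviations (xᵢ − x̄): 19.2286, -2.0714, -0.5714, -1.1714, -2.7714, -4.5714, -8.0714
Σ(xᵢ − x̄)² = 469.4543 ⇒ m₂ = 469.4543/7 = 67.06490
Σ(xᵢ − x̄)³ = 6456.1931 ⇒ m₃ = 6456.1931/7 = 922.31330
m₂^(3/2) = 67.06490^(1.5) = 549.21565
g1 = m₃ / m₂^(3/2) = 922.31330 / 549.21565 ≈ 1.679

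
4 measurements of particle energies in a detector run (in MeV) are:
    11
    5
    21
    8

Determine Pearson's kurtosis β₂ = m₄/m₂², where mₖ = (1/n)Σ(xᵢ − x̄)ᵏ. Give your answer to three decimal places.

x̄ = 11.2500
Σ(xᵢ − x̄)² = 144.7500 ⇒ m₂ = 36.18750
Σ(xᵢ − x̄)⁴ = 10674.3281 ⇒ m₄ = 2668.58203
m₂² = 1309.53516
β₂ = m₄/m₂² = 2668.58203 / 1309.53516 ≈ 2.038

2.038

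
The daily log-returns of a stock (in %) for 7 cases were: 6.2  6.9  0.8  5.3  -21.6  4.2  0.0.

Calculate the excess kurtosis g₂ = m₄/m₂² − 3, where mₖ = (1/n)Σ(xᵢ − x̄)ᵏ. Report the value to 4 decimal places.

1.5396

x̄ = 0.2571
Σ(xᵢ − x̄)² = 598.5171 ⇒ m₂ = 85.50245
Σ(xᵢ − x̄)⁴ = 232313.4867 ⇒ m₄ = 33187.64096
m₂² = 7310.66878
g₂ = m₄/m₂² − 3 = 4.53962 − 3 ≈ 1.5396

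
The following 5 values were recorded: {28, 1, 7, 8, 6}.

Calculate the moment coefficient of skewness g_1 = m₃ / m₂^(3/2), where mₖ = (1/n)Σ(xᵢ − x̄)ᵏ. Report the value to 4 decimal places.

1.2376

x̄ = (28 + 1 + 7 + 8 + 6) / 5 = 10.0000
deviations (xᵢ − x̄): 18.0000, -9.0000, -3.0000, -2.0000, -4.0000
Σ(xᵢ − x̄)² = 434.0000 ⇒ m₂ = 434.0000/5 = 86.80000
Σ(xᵢ − x̄)³ = 5004.0000 ⇒ m₃ = 5004.0000/5 = 1000.80000
m₂^(3/2) = 86.80000^(1.5) = 808.68537
g_1 = m₃ / m₂^(3/2) = 1000.80000 / 808.68537 ≈ 1.2376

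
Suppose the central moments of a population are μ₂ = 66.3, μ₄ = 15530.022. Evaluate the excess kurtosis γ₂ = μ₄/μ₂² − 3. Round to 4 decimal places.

μ₂² = 66.3² = 4395.69000
μ₄/μ₂² = 15530.022 / 4395.69000 = 3.53301
γ₂ = 3.53301 − 3 ≈ 0.5330

0.5330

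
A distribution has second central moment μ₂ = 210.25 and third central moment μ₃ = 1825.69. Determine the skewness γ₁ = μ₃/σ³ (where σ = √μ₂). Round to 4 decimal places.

σ = √μ₂ = √210.25 = 14.50000
σ³ = μ₂^(3/2) = 3048.62500
γ₁ = μ₃/σ³ = 1825.69 / 3048.62500 ≈ 0.5989

0.5989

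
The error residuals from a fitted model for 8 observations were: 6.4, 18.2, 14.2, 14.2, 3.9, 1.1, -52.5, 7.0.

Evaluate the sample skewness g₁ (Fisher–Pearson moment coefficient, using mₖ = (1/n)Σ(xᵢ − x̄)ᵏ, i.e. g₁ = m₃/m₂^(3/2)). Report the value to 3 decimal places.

-1.971

x̄ = (6.4 + 18.2 + 14.2 + 14.2 + 3.9 + 1.1 - 52.5 + 7.0) / 8 = 1.5625
deviations (xᵢ − x̄): 4.8375, 16.6375, 12.6375, 12.6375, 2.3375, -0.4625, -54.0625, 5.4375
Σ(xᵢ − x̄)² = 3577.6188 ⇒ m₂ = 3577.6188/8 = 447.20234
Σ(xᵢ − x̄)³ = -149082.7925 ⇒ m₃ = -149082.7925/8 = -18635.34906
m₂^(3/2) = 447.20234^(1.5) = 9457.05917
g₁ = m₃ / m₂^(3/2) = -18635.34906 / 9457.05917 ≈ -1.971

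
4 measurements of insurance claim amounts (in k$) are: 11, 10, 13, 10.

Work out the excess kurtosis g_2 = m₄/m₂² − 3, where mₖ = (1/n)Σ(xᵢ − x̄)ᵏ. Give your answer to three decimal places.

x̄ = 11.0000
Σ(xᵢ − x̄)² = 6.0000 ⇒ m₂ = 1.50000
Σ(xᵢ − x̄)⁴ = 18.0000 ⇒ m₄ = 4.50000
m₂² = 2.25000
g_2 = m₄/m₂² − 3 = 2.00000 − 3 ≈ -1.000

-1.000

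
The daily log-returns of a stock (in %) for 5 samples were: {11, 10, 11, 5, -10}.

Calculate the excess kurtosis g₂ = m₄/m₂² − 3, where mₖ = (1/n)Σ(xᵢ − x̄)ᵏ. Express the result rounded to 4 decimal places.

x̄ = 5.4000
Σ(xᵢ − x̄)² = 321.2000 ⇒ m₂ = 64.24000
Σ(xᵢ − x̄)⁴ = 58659.5360 ⇒ m₄ = 11731.90720
m₂² = 4126.77760
g₂ = m₄/m₂² − 3 = 2.84287 − 3 ≈ -0.1571

-0.1571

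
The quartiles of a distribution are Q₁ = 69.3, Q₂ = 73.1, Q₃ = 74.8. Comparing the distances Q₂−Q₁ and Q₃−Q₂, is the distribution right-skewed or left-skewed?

left-skewed

Q₂ − Q₁ = 3.8;  Q₃ − Q₂ = 1.7
Q₂ − Q₁ > Q₃ − Q₂ ⇒ the lower half is more spread out ⇒ left-skewed.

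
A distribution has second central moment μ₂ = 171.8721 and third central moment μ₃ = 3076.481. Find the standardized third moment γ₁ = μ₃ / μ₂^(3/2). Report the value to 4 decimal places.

σ = √μ₂ = √171.8721 = 13.11000
σ³ = μ₂^(3/2) = 2253.24323
γ₁ = μ₃/σ³ = 3076.481 / 2253.24323 ≈ 1.3654

1.3654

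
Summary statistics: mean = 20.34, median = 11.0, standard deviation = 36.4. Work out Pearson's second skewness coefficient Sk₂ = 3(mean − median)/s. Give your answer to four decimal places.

Sk₂ = 3(20.34 − 11.0) / 36.4 = 3 × 9.3400 / 36.4
    = 28.0200 / 36.4 ≈ 0.7698

0.7698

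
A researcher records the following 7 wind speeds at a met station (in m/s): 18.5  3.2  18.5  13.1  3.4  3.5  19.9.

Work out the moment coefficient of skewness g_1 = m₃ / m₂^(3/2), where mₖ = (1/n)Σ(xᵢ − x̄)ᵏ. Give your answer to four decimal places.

-0.1002

x̄ = (18.5 + 3.2 + 18.5 + 13.1 + 3.4 + 3.5 + 19.9) / 7 = 11.4429
deviations (xᵢ − x̄): 7.0571, -8.2429, 7.0571, 1.6571, -8.0429, -7.9429, 8.4571
Σ(xᵢ − x̄)² = 369.5971 ⇒ m₂ = 369.5971/7 = 52.79959
Σ(xᵢ − x̄)³ = -269.0672 ⇒ m₃ = -269.0672/7 = -38.43817
m₂^(3/2) = 52.79959^(1.5) = 383.65940
g_1 = m₃ / m₂^(3/2) = -38.43817 / 383.65940 ≈ -0.1002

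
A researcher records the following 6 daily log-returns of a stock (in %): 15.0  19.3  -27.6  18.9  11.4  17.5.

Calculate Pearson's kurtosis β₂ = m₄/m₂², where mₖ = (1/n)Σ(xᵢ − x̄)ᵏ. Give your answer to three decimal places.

x̄ = 9.0833
Σ(xᵢ − x̄)² = 1657.6283 ⇒ m₂ = 276.27139
Σ(xᵢ − x̄)⁴ = 1837273.9909 ⇒ m₄ = 306212.33182
m₂² = 76325.88032
β₂ = m₄/m₂² = 306212.33182 / 76325.88032 ≈ 4.012

4.012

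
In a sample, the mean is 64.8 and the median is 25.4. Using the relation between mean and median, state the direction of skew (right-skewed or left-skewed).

mean − median = 64.8 − 25.4 = 39.4
mean > median ⇒ the longer tail is on the right ⇒ right-skewed (positively skewed).

right-skewed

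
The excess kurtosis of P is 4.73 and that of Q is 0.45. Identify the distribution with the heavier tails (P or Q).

Higher excess kurtosis ⇒ heavier tails relative to the normal distribution.
4.73 vs 0.45: the larger is 4.73, so P has heavier tails.

P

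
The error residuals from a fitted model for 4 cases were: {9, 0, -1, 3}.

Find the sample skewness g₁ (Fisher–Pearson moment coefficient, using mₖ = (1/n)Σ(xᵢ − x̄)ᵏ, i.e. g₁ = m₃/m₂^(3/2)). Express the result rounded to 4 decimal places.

x̄ = (9 + 0 - 1 + 3) / 4 = 2.7500
deviations (xᵢ − x̄): 6.2500, -2.7500, -3.7500, 0.2500
Σ(xᵢ − x̄)² = 60.7500 ⇒ m₂ = 60.7500/4 = 15.18750
Σ(xᵢ − x̄)³ = 170.6250 ⇒ m₃ = 170.6250/4 = 42.65625
m₂^(3/2) = 15.18750^(1.5) = 59.18742
g₁ = m₃ / m₂^(3/2) = 42.65625 / 59.18742 ≈ 0.7207

0.7207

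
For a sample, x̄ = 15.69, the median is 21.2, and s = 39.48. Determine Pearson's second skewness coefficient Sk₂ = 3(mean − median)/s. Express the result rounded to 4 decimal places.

-0.4187

Sk₂ = 3(15.69 − 21.2) / 39.48 = 3 × -5.5100 / 39.48
    = -16.5300 / 39.48 ≈ -0.4187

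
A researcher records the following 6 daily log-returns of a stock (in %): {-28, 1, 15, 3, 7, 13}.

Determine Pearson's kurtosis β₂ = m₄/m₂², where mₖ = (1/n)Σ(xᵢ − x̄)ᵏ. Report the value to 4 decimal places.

3.3976

x̄ = 1.8333
Σ(xᵢ − x̄)² = 1216.8333 ⇒ m₂ = 202.80556
Σ(xᵢ − x̄)⁴ = 838467.1528 ⇒ m₄ = 139744.52546
m₂² = 41130.09336
β₂ = m₄/m₂² = 139744.52546 / 41130.09336 ≈ 3.3976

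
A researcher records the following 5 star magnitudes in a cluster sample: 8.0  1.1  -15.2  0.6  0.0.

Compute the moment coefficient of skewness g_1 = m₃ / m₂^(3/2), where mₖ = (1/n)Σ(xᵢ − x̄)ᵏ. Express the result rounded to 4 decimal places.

x̄ = (8.0 + 1.1 - 15.2 + 0.6 + 0.0) / 5 = -1.1000
deviations (xᵢ − x̄): 9.1000, 2.2000, -14.1000, 1.7000, 1.1000
Σ(xᵢ − x̄)² = 290.5600 ⇒ m₂ = 290.5600/5 = 58.11200
Σ(xᵢ − x̄)³ = -2032.7580 ⇒ m₃ = -2032.7580/5 = -406.55160
m₂^(3/2) = 58.11200^(1.5) = 442.99491
g_1 = m₃ / m₂^(3/2) = -406.55160 / 442.99491 ≈ -0.9177

-0.9177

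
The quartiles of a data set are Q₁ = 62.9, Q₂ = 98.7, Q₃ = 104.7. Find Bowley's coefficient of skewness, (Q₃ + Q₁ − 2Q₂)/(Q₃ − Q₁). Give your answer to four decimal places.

-0.7129

numerator: Q₃ + Q₁ − 2Q₂ = 104.7 + 62.9 − 2×98.7 = -29.8000
denominator: Q₃ − Q₁ = 104.7 − 62.9 = 41.8000
Bowley skewness = -29.8000 / 41.8000 ≈ -0.7129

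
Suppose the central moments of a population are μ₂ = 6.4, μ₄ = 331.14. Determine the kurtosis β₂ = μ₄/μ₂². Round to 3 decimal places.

8.084

μ₂² = 6.4² = 40.96000
μ₄/μ₂² = 331.14 / 40.96000 = 8.08447
β₂ ≈ 8.084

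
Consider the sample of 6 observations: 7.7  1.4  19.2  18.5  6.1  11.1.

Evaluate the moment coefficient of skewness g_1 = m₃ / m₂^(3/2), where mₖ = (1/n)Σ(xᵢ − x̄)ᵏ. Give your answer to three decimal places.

x̄ = (7.7 + 1.4 + 19.2 + 18.5 + 6.1 + 11.1) / 6 = 10.6667
deviations (xᵢ − x̄): -2.9667, -9.2667, 8.5333, 7.8333, -4.5667, 0.4333
Σ(xᵢ − x̄)² = 249.8933 ⇒ m₂ = 249.8933/6 = 41.64889
Σ(xᵢ − x̄)³ = 185.0376 ⇒ m₃ = 185.0376/6 = 30.83959
m₂^(3/2) = 41.64889^(1.5) = 268.78506
g_1 = m₃ / m₂^(3/2) = 30.83959 / 268.78506 ≈ 0.115

0.115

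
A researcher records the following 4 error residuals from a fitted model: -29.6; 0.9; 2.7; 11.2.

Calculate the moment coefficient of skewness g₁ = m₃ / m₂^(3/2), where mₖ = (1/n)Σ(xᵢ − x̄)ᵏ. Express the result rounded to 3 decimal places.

x̄ = (-29.6 + 0.9 + 2.7 + 11.2) / 4 = -3.7000
deviations (xᵢ − x̄): -25.9000, 4.6000, 6.4000, 14.9000
Σ(xᵢ − x̄)² = 954.9400 ⇒ m₂ = 954.9400/4 = 238.73500
Σ(xᵢ − x̄)³ = -13706.5500 ⇒ m₃ = -13706.5500/4 = -3426.63750
m₂^(3/2) = 238.73500^(1.5) = 3688.70684
g₁ = m₃ / m₂^(3/2) = -3426.63750 / 3688.70684 ≈ -0.929

-0.929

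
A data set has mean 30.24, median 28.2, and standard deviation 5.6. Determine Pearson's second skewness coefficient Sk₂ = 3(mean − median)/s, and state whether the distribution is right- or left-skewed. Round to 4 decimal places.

1.0929, right-skewed

Sk₂ = 3(30.24 − 28.2) / 5.6 = 3 × 2.0400 / 5.6
    = 6.1200 / 5.6 ≈ 1.0929
Sk₂ > 0 ⇒ mean > median ⇒ right-skewed (positive skew).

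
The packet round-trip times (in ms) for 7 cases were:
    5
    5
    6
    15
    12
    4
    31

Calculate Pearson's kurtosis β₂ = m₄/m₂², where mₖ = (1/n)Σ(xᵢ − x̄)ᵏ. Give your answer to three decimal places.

3.576

x̄ = 11.1429
Σ(xᵢ − x̄)² = 562.8571 ⇒ m₂ = 80.40816
Σ(xᵢ − x̄)⁴ = 161849.6443 ⇒ m₄ = 23121.37776
m₂² = 6465.47272
β₂ = m₄/m₂² = 23121.37776 / 6465.47272 ≈ 3.576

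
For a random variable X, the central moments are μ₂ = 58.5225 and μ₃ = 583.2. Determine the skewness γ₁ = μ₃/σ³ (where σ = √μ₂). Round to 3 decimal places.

1.303

σ = √μ₂ = √58.5225 = 7.65000
σ³ = μ₂^(3/2) = 447.69713
γ₁ = μ₃/σ³ = 583.2 / 447.69713 ≈ 1.303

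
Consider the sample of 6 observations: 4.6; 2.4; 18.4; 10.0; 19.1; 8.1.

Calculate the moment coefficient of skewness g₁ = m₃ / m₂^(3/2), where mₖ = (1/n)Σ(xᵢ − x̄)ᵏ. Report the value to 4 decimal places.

x̄ = (4.6 + 2.4 + 18.4 + 10.0 + 19.1 + 8.1) / 6 = 10.4333
deviations (xᵢ − x̄): -5.8333, -8.0333, 7.9667, -0.4333, 8.6667, -2.3333
Σ(xᵢ − x̄)² = 242.7733 ⇒ m₂ = 242.7733/6 = 40.46222
Σ(xᵢ − x̄)³ = 426.8824 ⇒ m₃ = 426.8824/6 = 71.14707
m₂^(3/2) = 40.46222^(1.5) = 257.37988
g₁ = m₃ / m₂^(3/2) = 71.14707 / 257.37988 ≈ 0.2764

0.2764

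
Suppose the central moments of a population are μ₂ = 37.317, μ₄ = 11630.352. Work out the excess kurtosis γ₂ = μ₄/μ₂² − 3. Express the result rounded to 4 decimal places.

5.3518

μ₂² = 37.317² = 1392.55849
μ₄/μ₂² = 11630.352 / 1392.55849 = 8.35179
γ₂ = 8.35179 − 3 ≈ 5.3518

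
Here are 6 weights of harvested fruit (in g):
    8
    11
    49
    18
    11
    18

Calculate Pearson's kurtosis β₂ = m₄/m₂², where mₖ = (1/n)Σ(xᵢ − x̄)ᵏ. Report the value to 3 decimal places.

3.699

x̄ = 19.1667
Σ(xᵢ − x̄)² = 1150.8333 ⇒ m₂ = 191.80556
Σ(xᵢ − x̄)⁴ = 816598.1528 ⇒ m₄ = 136099.69213
m₂² = 36789.37114
β₂ = m₄/m₂² = 136099.69213 / 36789.37114 ≈ 3.699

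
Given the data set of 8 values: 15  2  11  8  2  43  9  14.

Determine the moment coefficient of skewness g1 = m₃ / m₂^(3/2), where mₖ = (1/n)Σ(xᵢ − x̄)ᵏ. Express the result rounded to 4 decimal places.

x̄ = (15 + 2 + 11 + 8 + 2 + 43 + 9 + 14) / 8 = 13.0000
deviations (xᵢ − x̄): 2.0000, -11.0000, -2.0000, -5.0000, -11.0000, 30.0000, -4.0000, 1.0000
Σ(xᵢ − x̄)² = 1192.0000 ⇒ m₂ = 1192.0000/8 = 149.00000
Σ(xᵢ − x̄)³ = 24150.0000 ⇒ m₃ = 24150.0000/8 = 3018.75000
m₂^(3/2) = 149.00000^(1.5) = 1818.77679
g1 = m₃ / m₂^(3/2) = 3018.75000 / 1818.77679 ≈ 1.6598

1.6598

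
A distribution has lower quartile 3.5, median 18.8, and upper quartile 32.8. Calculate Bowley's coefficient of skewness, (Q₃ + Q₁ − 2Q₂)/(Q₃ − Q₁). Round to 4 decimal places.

-0.0444

numerator: Q₃ + Q₁ − 2Q₂ = 32.8 + 3.5 − 2×18.8 = -1.3000
denominator: Q₃ − Q₁ = 32.8 − 3.5 = 29.3000
Bowley skewness = -1.3000 / 29.3000 ≈ -0.0444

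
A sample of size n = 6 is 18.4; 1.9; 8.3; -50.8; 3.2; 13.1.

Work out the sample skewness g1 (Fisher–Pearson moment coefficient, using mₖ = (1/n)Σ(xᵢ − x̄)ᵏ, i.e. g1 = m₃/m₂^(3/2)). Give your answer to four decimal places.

-1.5478

x̄ = (18.4 + 1.9 + 8.3 - 50.8 + 3.2 + 13.1) / 6 = -0.9833
deviations (xᵢ − x̄): 19.3833, 2.8833, 9.2833, -49.8167, 4.1833, 14.0833
Σ(xᵢ − x̄)² = 3167.7483 ⇒ m₂ = 3167.7483/6 = 527.95806
Σ(xᵢ − x̄)³ = -112656.9404 ⇒ m₃ = -112656.9404/6 = -18776.15674
m₂^(3/2) = 527.95806^(1.5) = 12131.07062
g1 = m₃ / m₂^(3/2) = -18776.15674 / 12131.07062 ≈ -1.5478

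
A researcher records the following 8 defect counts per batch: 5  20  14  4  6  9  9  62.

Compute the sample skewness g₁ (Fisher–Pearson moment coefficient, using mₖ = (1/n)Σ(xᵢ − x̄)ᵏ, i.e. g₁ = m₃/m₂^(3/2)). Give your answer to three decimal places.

x̄ = (5 + 20 + 14 + 4 + 6 + 9 + 9 + 62) / 8 = 16.1250
deviations (xᵢ − x̄): -11.1250, 3.8750, -2.1250, -12.1250, -10.1250, -7.1250, -7.1250, 45.8750
Σ(xᵢ − x̄)² = 2598.8750 ⇒ m₂ = 2598.8750/8 = 324.85938
Σ(xᵢ − x̄)³ = 91672.4063 ⇒ m₃ = 91672.4063/8 = 11459.05078
m₂^(3/2) = 324.85938^(1.5) = 5855.21850
g₁ = m₃ / m₂^(3/2) = 11459.05078 / 5855.21850 ≈ 1.957

1.957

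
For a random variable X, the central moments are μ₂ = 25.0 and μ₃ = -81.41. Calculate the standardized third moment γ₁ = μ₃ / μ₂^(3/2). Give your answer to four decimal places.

σ = √μ₂ = √25.0 = 5.00000
σ³ = μ₂^(3/2) = 125.00000
γ₁ = μ₃/σ³ = -81.41 / 125.00000 ≈ -0.6513

-0.6513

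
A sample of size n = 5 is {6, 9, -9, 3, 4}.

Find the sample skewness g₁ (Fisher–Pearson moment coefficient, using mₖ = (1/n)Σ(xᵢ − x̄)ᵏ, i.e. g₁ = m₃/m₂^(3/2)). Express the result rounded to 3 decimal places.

x̄ = (6 + 9 - 9 + 3 + 4) / 5 = 2.6000
deviations (xᵢ − x̄): 3.4000, 6.4000, -11.6000, 0.4000, 1.4000
Σ(xᵢ − x̄)² = 189.2000 ⇒ m₂ = 189.2000/5 = 37.84000
Σ(xᵢ − x̄)³ = -1256.6400 ⇒ m₃ = -1256.6400/5 = -251.32800
m₂^(3/2) = 37.84000^(1.5) = 232.76983
g₁ = m₃ / m₂^(3/2) = -251.32800 / 232.76983 ≈ -1.080

-1.080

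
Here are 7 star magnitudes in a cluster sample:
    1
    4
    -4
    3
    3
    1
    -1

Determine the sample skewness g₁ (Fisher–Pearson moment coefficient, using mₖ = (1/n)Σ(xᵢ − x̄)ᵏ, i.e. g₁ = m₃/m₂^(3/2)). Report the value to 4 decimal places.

x̄ = (1 + 4 - 4 + 3 + 3 + 1 - 1) / 7 = 1.0000
deviations (xᵢ − x̄): 0.0000, 3.0000, -5.0000, 2.0000, 2.0000, 0.0000, -2.0000
Σ(xᵢ − x̄)² = 46.0000 ⇒ m₂ = 46.0000/7 = 6.57143
Σ(xᵢ − x̄)³ = -90.0000 ⇒ m₃ = -90.0000/7 = -12.85714
m₂^(3/2) = 6.57143^(1.5) = 16.84572
g₁ = m₃ / m₂^(3/2) = -12.85714 / 16.84572 ≈ -0.7632

-0.7632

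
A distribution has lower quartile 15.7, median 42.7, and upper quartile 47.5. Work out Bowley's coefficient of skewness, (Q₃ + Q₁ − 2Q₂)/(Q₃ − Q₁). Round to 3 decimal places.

-0.698

numerator: Q₃ + Q₁ − 2Q₂ = 47.5 + 15.7 − 2×42.7 = -22.2000
denominator: Q₃ − Q₁ = 47.5 − 15.7 = 31.8000
Bowley skewness = -22.2000 / 31.8000 ≈ -0.698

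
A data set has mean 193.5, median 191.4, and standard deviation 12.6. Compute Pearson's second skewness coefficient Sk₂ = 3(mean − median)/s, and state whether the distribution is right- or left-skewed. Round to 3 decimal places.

Sk₂ = 3(193.5 − 191.4) / 12.6 = 3 × 2.1000 / 12.6
    = 6.3000 / 12.6 ≈ 0.500
Sk₂ > 0 ⇒ mean > median ⇒ right-skewed (positive skew).

0.500, right-skewed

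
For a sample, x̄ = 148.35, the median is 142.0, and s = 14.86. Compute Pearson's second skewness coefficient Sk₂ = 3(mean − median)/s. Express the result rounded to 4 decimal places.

Sk₂ = 3(148.35 − 142.0) / 14.86 = 3 × 6.3500 / 14.86
    = 19.0500 / 14.86 ≈ 1.2820

1.2820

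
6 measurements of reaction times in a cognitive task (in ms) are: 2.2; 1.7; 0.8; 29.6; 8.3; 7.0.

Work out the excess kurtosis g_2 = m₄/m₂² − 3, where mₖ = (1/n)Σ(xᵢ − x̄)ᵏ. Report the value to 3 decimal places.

x̄ = 8.2667
Σ(xᵢ − x̄)² = 592.3933 ⇒ m₂ = 98.73222
Σ(xᵢ − x̄)⁴ = 213450.8814 ⇒ m₄ = 35575.14691
m₂² = 9748.05170
g_2 = m₄/m₂² − 3 = 3.64946 − 3 ≈ 0.649

0.649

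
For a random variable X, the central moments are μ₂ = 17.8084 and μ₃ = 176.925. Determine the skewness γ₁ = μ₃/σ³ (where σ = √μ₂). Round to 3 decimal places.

2.354

σ = √μ₂ = √17.8084 = 4.22000
σ³ = μ₂^(3/2) = 75.15145
γ₁ = μ₃/σ³ = 176.925 / 75.15145 ≈ 2.354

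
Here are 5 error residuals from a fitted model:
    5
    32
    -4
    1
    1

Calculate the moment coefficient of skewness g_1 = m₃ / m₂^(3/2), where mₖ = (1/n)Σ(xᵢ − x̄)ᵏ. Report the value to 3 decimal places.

x̄ = (5 + 32 - 4 + 1 + 1) / 5 = 7.0000
deviations (xᵢ − x̄): -2.0000, 25.0000, -11.0000, -6.0000, -6.0000
Σ(xᵢ − x̄)² = 822.0000 ⇒ m₂ = 822.0000/5 = 164.40000
Σ(xᵢ − x̄)³ = 13854.0000 ⇒ m₃ = 13854.0000/5 = 2770.80000
m₂^(3/2) = 164.40000^(1.5) = 2107.91318
g_1 = m₃ / m₂^(3/2) = 2770.80000 / 2107.91318 ≈ 1.314

1.314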